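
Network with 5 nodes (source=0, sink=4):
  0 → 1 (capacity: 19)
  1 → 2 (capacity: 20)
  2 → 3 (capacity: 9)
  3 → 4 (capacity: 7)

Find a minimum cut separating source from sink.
Min cut value = 7, edges: (3,4)

Min cut value: 7
Partition: S = [0, 1, 2, 3], T = [4]
Cut edges: (3,4)

By max-flow min-cut theorem, max flow = min cut = 7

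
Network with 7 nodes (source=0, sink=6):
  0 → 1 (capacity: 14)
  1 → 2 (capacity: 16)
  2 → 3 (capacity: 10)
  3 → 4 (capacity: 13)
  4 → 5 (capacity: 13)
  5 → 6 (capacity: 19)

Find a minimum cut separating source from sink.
Min cut value = 10, edges: (2,3)

Min cut value: 10
Partition: S = [0, 1, 2], T = [3, 4, 5, 6]
Cut edges: (2,3)

By max-flow min-cut theorem, max flow = min cut = 10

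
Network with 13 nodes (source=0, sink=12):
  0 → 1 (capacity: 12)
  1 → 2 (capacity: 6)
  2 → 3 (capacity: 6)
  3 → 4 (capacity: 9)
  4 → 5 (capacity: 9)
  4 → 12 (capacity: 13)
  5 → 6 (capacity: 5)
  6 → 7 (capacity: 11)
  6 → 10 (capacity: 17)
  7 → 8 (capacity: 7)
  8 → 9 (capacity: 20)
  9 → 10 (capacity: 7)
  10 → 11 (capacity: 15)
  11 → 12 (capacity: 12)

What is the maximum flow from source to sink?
Maximum flow = 6

Max flow: 6

Flow assignment:
  0 → 1: 6/12
  1 → 2: 6/6
  2 → 3: 6/6
  3 → 4: 6/9
  4 → 12: 6/13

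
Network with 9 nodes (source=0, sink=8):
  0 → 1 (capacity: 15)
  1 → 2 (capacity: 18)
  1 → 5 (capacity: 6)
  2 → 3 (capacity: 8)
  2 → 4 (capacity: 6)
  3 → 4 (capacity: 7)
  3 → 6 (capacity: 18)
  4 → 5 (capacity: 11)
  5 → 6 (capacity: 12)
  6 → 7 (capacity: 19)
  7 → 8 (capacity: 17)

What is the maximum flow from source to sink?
Maximum flow = 15

Max flow: 15

Flow assignment:
  0 → 1: 15/15
  1 → 2: 9/18
  1 → 5: 6/6
  2 → 3: 8/8
  2 → 4: 1/6
  3 → 6: 8/18
  4 → 5: 1/11
  5 → 6: 7/12
  6 → 7: 15/19
  7 → 8: 15/17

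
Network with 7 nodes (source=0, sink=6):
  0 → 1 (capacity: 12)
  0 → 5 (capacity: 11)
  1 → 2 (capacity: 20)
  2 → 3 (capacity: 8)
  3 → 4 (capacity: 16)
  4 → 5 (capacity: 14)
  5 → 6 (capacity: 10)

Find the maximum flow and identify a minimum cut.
Max flow = 10, Min cut edges: (5,6)

Maximum flow: 10
Minimum cut: (5,6)
Partition: S = [0, 1, 2, 3, 4, 5], T = [6]

Max-flow min-cut theorem verified: both equal 10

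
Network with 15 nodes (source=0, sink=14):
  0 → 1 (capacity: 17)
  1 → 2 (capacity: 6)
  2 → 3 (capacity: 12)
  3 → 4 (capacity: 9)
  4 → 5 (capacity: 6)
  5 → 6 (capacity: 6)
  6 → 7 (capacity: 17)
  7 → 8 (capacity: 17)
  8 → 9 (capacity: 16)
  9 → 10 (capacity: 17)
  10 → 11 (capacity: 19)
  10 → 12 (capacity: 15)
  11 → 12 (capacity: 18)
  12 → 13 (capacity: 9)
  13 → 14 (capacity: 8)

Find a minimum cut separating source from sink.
Min cut value = 6, edges: (5,6)

Min cut value: 6
Partition: S = [0, 1, 2, 3, 4, 5], T = [6, 7, 8, 9, 10, 11, 12, 13, 14]
Cut edges: (5,6)

By max-flow min-cut theorem, max flow = min cut = 6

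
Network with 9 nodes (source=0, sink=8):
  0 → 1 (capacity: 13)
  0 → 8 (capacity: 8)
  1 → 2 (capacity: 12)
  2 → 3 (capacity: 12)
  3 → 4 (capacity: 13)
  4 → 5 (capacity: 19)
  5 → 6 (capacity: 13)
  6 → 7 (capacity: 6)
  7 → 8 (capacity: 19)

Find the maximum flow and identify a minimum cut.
Max flow = 14, Min cut edges: (0,8), (6,7)

Maximum flow: 14
Minimum cut: (0,8), (6,7)
Partition: S = [0, 1, 2, 3, 4, 5, 6], T = [7, 8]

Max-flow min-cut theorem verified: both equal 14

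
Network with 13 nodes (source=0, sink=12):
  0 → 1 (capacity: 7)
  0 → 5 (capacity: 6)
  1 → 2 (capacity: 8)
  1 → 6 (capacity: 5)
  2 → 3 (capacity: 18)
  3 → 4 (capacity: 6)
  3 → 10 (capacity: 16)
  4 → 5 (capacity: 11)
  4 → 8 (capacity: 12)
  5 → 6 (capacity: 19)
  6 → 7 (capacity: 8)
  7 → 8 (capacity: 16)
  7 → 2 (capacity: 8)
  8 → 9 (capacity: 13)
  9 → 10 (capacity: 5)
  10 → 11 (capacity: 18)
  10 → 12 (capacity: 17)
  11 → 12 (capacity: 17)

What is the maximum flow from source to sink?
Maximum flow = 13

Max flow: 13

Flow assignment:
  0 → 1: 7/7
  0 → 5: 6/6
  1 → 2: 7/8
  2 → 3: 8/18
  3 → 10: 8/16
  5 → 6: 6/19
  6 → 7: 6/8
  7 → 8: 5/16
  7 → 2: 1/8
  8 → 9: 5/13
  9 → 10: 5/5
  10 → 12: 13/17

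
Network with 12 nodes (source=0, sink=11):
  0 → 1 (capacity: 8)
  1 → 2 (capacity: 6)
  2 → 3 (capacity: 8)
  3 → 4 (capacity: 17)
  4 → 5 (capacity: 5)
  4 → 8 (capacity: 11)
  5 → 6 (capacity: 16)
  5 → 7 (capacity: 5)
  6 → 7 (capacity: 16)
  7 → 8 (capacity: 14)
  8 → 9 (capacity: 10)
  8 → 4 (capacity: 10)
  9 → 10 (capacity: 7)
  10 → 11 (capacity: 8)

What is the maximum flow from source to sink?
Maximum flow = 6

Max flow: 6

Flow assignment:
  0 → 1: 6/8
  1 → 2: 6/6
  2 → 3: 6/8
  3 → 4: 6/17
  4 → 8: 6/11
  8 → 9: 6/10
  9 → 10: 6/7
  10 → 11: 6/8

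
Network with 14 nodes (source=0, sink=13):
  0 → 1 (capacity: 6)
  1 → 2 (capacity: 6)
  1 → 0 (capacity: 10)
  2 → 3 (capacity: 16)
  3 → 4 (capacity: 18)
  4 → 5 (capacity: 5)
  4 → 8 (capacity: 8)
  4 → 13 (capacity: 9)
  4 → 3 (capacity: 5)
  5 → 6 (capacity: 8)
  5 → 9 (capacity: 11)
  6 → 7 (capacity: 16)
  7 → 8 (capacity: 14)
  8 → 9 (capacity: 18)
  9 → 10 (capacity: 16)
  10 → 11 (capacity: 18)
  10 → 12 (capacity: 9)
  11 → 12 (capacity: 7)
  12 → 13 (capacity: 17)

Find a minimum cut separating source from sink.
Min cut value = 6, edges: (1,2)

Min cut value: 6
Partition: S = [0, 1], T = [2, 3, 4, 5, 6, 7, 8, 9, 10, 11, 12, 13]
Cut edges: (1,2)

By max-flow min-cut theorem, max flow = min cut = 6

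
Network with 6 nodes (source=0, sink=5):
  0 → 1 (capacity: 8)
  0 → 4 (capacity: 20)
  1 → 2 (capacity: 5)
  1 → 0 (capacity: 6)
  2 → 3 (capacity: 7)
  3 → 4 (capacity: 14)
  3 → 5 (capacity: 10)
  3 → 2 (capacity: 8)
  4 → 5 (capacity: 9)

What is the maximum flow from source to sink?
Maximum flow = 14

Max flow: 14

Flow assignment:
  0 → 1: 5/8
  0 → 4: 9/20
  1 → 2: 5/5
  2 → 3: 5/7
  3 → 5: 5/10
  4 → 5: 9/9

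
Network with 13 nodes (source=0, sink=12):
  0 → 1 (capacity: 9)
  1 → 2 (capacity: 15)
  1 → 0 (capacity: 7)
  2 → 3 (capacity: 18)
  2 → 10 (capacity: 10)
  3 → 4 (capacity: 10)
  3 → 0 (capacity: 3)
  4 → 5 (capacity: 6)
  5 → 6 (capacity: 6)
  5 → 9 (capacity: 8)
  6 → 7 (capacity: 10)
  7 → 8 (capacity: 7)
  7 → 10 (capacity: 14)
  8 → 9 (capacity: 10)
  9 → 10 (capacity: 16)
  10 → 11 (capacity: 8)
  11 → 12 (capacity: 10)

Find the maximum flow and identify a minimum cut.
Max flow = 8, Min cut edges: (10,11)

Maximum flow: 8
Minimum cut: (10,11)
Partition: S = [0, 1, 2, 3, 4, 5, 6, 7, 8, 9, 10], T = [11, 12]

Max-flow min-cut theorem verified: both equal 8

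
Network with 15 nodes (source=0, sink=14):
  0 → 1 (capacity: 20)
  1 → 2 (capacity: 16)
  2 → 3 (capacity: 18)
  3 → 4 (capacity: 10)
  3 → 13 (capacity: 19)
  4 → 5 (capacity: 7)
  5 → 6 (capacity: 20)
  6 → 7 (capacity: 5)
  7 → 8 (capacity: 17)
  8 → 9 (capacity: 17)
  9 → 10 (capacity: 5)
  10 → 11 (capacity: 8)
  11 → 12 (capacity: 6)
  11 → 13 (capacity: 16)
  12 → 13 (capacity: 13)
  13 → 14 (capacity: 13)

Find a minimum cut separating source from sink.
Min cut value = 13, edges: (13,14)

Min cut value: 13
Partition: S = [0, 1, 2, 3, 4, 5, 6, 7, 8, 9, 10, 11, 12, 13], T = [14]
Cut edges: (13,14)

By max-flow min-cut theorem, max flow = min cut = 13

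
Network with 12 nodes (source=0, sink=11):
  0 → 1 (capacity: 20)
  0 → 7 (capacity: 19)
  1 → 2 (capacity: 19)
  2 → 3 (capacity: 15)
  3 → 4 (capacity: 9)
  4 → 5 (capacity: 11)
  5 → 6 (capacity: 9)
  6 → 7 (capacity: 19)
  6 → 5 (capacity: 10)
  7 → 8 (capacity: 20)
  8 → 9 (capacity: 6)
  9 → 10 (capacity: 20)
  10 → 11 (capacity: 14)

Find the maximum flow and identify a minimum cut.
Max flow = 6, Min cut edges: (8,9)

Maximum flow: 6
Minimum cut: (8,9)
Partition: S = [0, 1, 2, 3, 4, 5, 6, 7, 8], T = [9, 10, 11]

Max-flow min-cut theorem verified: both equal 6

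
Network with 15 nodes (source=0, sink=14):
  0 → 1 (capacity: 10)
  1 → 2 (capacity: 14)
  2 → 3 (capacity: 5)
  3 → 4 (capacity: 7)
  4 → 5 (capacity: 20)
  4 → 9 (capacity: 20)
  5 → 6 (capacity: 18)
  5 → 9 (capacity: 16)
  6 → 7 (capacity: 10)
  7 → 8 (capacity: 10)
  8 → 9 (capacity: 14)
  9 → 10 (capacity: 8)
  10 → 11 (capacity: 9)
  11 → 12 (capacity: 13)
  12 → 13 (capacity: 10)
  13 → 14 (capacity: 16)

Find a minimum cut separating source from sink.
Min cut value = 5, edges: (2,3)

Min cut value: 5
Partition: S = [0, 1, 2], T = [3, 4, 5, 6, 7, 8, 9, 10, 11, 12, 13, 14]
Cut edges: (2,3)

By max-flow min-cut theorem, max flow = min cut = 5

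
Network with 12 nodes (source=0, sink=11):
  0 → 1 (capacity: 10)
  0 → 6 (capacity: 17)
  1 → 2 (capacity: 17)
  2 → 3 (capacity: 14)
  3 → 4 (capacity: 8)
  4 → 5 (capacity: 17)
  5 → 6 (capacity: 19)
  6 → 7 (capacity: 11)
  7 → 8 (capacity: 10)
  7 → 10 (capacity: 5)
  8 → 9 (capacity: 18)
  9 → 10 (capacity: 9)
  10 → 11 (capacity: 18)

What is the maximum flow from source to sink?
Maximum flow = 11

Max flow: 11

Flow assignment:
  0 → 1: 8/10
  0 → 6: 3/17
  1 → 2: 8/17
  2 → 3: 8/14
  3 → 4: 8/8
  4 → 5: 8/17
  5 → 6: 8/19
  6 → 7: 11/11
  7 → 8: 6/10
  7 → 10: 5/5
  8 → 9: 6/18
  9 → 10: 6/9
  10 → 11: 11/18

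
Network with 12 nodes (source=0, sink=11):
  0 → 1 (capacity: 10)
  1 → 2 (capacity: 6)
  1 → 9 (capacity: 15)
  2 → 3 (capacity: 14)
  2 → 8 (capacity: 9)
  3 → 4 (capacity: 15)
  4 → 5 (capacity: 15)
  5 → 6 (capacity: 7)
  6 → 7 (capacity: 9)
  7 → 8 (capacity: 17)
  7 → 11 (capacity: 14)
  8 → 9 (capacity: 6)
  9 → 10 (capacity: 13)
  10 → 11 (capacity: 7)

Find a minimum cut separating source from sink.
Min cut value = 10, edges: (0,1)

Min cut value: 10
Partition: S = [0], T = [1, 2, 3, 4, 5, 6, 7, 8, 9, 10, 11]
Cut edges: (0,1)

By max-flow min-cut theorem, max flow = min cut = 10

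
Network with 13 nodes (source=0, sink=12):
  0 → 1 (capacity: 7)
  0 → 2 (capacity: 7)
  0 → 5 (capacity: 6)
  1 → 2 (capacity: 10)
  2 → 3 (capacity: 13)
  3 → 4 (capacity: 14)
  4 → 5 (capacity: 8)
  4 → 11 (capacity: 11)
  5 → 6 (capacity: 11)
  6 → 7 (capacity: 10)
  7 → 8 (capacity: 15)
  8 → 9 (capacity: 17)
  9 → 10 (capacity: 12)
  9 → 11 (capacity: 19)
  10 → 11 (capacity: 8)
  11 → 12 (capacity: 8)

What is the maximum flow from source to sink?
Maximum flow = 8

Max flow: 8

Flow assignment:
  0 → 1: 7/7
  0 → 2: 1/7
  1 → 2: 7/10
  2 → 3: 8/13
  3 → 4: 8/14
  4 → 5: 8/8
  5 → 6: 8/11
  6 → 7: 8/10
  7 → 8: 8/15
  8 → 9: 8/17
  9 → 11: 8/19
  11 → 12: 8/8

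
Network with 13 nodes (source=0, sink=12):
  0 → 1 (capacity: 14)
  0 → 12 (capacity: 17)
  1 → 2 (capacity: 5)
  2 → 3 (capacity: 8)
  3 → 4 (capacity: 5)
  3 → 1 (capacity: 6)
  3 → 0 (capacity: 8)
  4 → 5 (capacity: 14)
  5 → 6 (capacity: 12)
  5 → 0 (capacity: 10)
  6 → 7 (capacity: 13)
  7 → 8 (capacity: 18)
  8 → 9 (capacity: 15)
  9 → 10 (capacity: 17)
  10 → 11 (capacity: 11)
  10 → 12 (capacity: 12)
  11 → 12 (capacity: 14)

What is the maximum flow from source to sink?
Maximum flow = 22

Max flow: 22

Flow assignment:
  0 → 1: 5/14
  0 → 12: 17/17
  1 → 2: 5/5
  2 → 3: 5/8
  3 → 4: 5/5
  4 → 5: 5/14
  5 → 6: 5/12
  6 → 7: 5/13
  7 → 8: 5/18
  8 → 9: 5/15
  9 → 10: 5/17
  10 → 12: 5/12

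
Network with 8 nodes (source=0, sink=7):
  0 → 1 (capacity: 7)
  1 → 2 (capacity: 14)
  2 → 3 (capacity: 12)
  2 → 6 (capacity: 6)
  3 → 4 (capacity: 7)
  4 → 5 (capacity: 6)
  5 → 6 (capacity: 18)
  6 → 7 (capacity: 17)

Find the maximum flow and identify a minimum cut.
Max flow = 7, Min cut edges: (0,1)

Maximum flow: 7
Minimum cut: (0,1)
Partition: S = [0], T = [1, 2, 3, 4, 5, 6, 7]

Max-flow min-cut theorem verified: both equal 7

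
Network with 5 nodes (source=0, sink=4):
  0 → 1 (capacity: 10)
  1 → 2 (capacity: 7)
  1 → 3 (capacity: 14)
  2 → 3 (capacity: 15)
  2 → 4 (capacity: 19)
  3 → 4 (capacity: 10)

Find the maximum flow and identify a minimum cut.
Max flow = 10, Min cut edges: (0,1)

Maximum flow: 10
Minimum cut: (0,1)
Partition: S = [0], T = [1, 2, 3, 4]

Max-flow min-cut theorem verified: both equal 10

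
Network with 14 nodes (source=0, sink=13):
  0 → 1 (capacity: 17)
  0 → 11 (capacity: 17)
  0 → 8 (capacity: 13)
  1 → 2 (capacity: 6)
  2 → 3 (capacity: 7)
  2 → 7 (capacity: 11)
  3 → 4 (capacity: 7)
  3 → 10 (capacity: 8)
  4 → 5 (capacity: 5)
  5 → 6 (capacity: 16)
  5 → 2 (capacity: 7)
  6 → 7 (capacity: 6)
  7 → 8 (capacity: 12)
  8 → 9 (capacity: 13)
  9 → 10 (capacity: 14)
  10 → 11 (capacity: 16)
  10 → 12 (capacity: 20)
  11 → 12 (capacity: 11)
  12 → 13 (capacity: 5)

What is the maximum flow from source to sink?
Maximum flow = 5

Max flow: 5

Flow assignment:
  0 → 1: 5/17
  1 → 2: 5/6
  2 → 3: 5/7
  3 → 10: 5/8
  10 → 11: 5/16
  11 → 12: 5/11
  12 → 13: 5/5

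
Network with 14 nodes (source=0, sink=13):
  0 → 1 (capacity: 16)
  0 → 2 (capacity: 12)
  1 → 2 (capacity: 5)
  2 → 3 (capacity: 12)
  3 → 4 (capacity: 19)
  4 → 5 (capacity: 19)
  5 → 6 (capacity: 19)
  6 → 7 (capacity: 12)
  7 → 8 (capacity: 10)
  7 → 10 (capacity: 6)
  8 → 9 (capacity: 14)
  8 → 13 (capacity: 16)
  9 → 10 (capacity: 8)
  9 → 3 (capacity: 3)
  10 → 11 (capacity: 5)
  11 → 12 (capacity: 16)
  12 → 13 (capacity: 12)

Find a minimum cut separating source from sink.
Min cut value = 12, edges: (6,7)

Min cut value: 12
Partition: S = [0, 1, 2, 3, 4, 5, 6], T = [7, 8, 9, 10, 11, 12, 13]
Cut edges: (6,7)

By max-flow min-cut theorem, max flow = min cut = 12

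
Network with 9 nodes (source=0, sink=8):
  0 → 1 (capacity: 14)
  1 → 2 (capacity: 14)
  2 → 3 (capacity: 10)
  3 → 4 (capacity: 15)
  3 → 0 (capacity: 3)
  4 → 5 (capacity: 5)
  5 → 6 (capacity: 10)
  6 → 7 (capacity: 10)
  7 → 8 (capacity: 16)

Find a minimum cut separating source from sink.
Min cut value = 5, edges: (4,5)

Min cut value: 5
Partition: S = [0, 1, 2, 3, 4], T = [5, 6, 7, 8]
Cut edges: (4,5)

By max-flow min-cut theorem, max flow = min cut = 5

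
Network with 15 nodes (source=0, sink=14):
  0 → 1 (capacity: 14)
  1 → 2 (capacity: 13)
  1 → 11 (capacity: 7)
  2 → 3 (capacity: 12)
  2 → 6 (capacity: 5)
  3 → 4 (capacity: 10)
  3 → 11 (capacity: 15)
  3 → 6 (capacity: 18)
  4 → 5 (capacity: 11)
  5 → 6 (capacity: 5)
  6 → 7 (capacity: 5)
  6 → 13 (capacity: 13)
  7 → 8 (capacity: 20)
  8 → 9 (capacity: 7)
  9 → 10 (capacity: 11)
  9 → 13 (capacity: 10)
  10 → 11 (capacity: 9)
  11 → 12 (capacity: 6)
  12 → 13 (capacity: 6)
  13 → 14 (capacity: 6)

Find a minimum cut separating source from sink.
Min cut value = 6, edges: (13,14)

Min cut value: 6
Partition: S = [0, 1, 2, 3, 4, 5, 6, 7, 8, 9, 10, 11, 12, 13], T = [14]
Cut edges: (13,14)

By max-flow min-cut theorem, max flow = min cut = 6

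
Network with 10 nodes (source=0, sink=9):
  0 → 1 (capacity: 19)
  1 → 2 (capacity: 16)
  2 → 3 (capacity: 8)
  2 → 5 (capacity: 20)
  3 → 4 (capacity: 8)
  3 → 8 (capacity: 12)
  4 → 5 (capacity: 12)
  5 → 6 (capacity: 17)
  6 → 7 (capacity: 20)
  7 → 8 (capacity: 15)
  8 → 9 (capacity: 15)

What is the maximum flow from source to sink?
Maximum flow = 15

Max flow: 15

Flow assignment:
  0 → 1: 15/19
  1 → 2: 15/16
  2 → 3: 7/8
  2 → 5: 8/20
  3 → 8: 7/12
  5 → 6: 8/17
  6 → 7: 8/20
  7 → 8: 8/15
  8 → 9: 15/15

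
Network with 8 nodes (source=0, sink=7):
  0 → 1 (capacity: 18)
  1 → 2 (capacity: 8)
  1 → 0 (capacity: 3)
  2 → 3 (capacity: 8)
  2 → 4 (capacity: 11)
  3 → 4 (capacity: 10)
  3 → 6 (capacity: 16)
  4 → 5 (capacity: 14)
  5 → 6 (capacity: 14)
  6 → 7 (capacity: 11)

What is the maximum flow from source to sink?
Maximum flow = 8

Max flow: 8

Flow assignment:
  0 → 1: 8/18
  1 → 2: 8/8
  2 → 3: 8/8
  3 → 6: 8/16
  6 → 7: 8/11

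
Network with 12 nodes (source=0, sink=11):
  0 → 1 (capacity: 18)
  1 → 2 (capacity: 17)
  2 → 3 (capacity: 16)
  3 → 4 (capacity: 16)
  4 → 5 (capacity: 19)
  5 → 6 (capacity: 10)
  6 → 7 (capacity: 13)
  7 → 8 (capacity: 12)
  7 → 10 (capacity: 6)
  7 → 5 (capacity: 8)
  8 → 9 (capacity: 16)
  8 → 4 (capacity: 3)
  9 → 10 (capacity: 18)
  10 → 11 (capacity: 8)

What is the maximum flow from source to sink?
Maximum flow = 8

Max flow: 8

Flow assignment:
  0 → 1: 8/18
  1 → 2: 8/17
  2 → 3: 8/16
  3 → 4: 8/16
  4 → 5: 10/19
  5 → 6: 10/10
  6 → 7: 10/13
  7 → 8: 4/12
  7 → 10: 6/6
  8 → 9: 2/16
  8 → 4: 2/3
  9 → 10: 2/18
  10 → 11: 8/8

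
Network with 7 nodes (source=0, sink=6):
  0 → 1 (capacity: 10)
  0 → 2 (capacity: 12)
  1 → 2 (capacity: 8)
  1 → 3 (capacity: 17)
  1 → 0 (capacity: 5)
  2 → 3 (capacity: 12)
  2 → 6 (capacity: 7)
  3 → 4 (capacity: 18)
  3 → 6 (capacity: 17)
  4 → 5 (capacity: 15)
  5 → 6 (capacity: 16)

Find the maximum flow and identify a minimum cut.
Max flow = 22, Min cut edges: (0,1), (0,2)

Maximum flow: 22
Minimum cut: (0,1), (0,2)
Partition: S = [0], T = [1, 2, 3, 4, 5, 6]

Max-flow min-cut theorem verified: both equal 22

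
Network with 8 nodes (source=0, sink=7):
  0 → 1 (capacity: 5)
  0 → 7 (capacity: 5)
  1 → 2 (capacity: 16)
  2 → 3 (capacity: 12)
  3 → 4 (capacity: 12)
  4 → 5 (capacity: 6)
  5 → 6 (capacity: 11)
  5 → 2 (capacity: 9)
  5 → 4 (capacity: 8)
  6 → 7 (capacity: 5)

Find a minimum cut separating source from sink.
Min cut value = 10, edges: (0,7), (6,7)

Min cut value: 10
Partition: S = [0, 1, 2, 3, 4, 5, 6], T = [7]
Cut edges: (0,7), (6,7)

By max-flow min-cut theorem, max flow = min cut = 10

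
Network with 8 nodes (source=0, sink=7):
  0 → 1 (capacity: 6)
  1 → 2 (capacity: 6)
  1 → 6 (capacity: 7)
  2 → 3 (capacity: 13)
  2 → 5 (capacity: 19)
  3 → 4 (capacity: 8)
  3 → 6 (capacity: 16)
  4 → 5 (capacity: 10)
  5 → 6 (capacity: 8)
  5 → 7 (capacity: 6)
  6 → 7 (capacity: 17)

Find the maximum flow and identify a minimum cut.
Max flow = 6, Min cut edges: (0,1)

Maximum flow: 6
Minimum cut: (0,1)
Partition: S = [0], T = [1, 2, 3, 4, 5, 6, 7]

Max-flow min-cut theorem verified: both equal 6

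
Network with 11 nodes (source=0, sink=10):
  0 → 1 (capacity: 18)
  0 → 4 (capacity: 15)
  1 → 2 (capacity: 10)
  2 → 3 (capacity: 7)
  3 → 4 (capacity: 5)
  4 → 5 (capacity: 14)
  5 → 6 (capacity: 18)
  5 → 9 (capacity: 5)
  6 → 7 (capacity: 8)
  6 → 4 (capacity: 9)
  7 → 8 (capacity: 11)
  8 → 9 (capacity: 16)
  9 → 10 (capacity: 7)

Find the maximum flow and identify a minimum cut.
Max flow = 7, Min cut edges: (9,10)

Maximum flow: 7
Minimum cut: (9,10)
Partition: S = [0, 1, 2, 3, 4, 5, 6, 7, 8, 9], T = [10]

Max-flow min-cut theorem verified: both equal 7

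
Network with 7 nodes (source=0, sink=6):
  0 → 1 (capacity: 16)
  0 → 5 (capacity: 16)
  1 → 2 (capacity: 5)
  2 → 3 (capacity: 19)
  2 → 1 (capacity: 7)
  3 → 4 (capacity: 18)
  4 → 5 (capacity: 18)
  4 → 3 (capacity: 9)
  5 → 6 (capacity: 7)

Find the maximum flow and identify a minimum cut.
Max flow = 7, Min cut edges: (5,6)

Maximum flow: 7
Minimum cut: (5,6)
Partition: S = [0, 1, 2, 3, 4, 5], T = [6]

Max-flow min-cut theorem verified: both equal 7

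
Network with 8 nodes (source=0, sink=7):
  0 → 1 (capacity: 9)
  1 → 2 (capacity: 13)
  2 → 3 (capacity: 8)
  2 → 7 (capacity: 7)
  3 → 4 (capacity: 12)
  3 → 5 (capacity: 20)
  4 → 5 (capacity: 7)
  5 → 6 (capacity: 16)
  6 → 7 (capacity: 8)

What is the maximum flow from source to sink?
Maximum flow = 9

Max flow: 9

Flow assignment:
  0 → 1: 9/9
  1 → 2: 9/13
  2 → 3: 2/8
  2 → 7: 7/7
  3 → 5: 2/20
  5 → 6: 2/16
  6 → 7: 2/8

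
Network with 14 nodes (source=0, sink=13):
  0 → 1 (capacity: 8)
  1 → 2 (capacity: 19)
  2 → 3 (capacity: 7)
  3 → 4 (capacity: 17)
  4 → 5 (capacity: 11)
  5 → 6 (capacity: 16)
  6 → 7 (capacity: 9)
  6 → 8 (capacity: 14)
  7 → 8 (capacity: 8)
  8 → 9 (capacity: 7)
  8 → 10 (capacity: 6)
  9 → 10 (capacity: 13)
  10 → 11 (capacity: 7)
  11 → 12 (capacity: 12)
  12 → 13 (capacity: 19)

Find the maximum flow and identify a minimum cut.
Max flow = 7, Min cut edges: (10,11)

Maximum flow: 7
Minimum cut: (10,11)
Partition: S = [0, 1, 2, 3, 4, 5, 6, 7, 8, 9, 10], T = [11, 12, 13]

Max-flow min-cut theorem verified: both equal 7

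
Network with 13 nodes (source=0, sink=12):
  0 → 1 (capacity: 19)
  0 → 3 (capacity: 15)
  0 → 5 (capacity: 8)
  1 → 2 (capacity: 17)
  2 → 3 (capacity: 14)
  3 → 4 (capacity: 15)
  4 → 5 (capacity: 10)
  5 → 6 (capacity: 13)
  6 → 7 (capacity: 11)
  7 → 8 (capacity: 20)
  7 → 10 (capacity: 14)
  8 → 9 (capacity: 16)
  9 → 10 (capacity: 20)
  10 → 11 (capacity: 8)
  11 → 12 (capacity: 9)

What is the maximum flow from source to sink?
Maximum flow = 8

Max flow: 8

Flow assignment:
  0 → 1: 8/19
  1 → 2: 8/17
  2 → 3: 8/14
  3 → 4: 8/15
  4 → 5: 8/10
  5 → 6: 8/13
  6 → 7: 8/11
  7 → 10: 8/14
  10 → 11: 8/8
  11 → 12: 8/9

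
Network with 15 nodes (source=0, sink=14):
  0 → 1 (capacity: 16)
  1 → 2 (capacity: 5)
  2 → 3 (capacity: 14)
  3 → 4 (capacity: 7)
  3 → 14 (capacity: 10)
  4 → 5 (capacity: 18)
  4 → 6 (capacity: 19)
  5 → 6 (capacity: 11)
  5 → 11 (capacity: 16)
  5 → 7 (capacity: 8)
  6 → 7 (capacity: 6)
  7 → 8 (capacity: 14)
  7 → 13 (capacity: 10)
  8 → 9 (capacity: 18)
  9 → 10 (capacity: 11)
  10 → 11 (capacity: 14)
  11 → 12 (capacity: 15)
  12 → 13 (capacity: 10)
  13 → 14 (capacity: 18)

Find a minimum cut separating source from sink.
Min cut value = 5, edges: (1,2)

Min cut value: 5
Partition: S = [0, 1], T = [2, 3, 4, 5, 6, 7, 8, 9, 10, 11, 12, 13, 14]
Cut edges: (1,2)

By max-flow min-cut theorem, max flow = min cut = 5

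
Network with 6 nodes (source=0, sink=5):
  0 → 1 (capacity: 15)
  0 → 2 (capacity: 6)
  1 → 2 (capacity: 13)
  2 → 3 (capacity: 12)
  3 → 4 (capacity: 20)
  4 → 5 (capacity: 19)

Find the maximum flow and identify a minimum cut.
Max flow = 12, Min cut edges: (2,3)

Maximum flow: 12
Minimum cut: (2,3)
Partition: S = [0, 1, 2], T = [3, 4, 5]

Max-flow min-cut theorem verified: both equal 12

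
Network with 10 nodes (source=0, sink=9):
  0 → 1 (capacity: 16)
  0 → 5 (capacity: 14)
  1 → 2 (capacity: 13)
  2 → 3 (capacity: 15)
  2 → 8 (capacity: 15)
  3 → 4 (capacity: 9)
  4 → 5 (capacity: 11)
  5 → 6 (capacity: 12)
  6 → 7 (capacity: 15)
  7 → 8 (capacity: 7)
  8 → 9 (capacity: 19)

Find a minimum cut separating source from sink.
Min cut value = 19, edges: (8,9)

Min cut value: 19
Partition: S = [0, 1, 2, 3, 4, 5, 6, 7, 8], T = [9]
Cut edges: (8,9)

By max-flow min-cut theorem, max flow = min cut = 19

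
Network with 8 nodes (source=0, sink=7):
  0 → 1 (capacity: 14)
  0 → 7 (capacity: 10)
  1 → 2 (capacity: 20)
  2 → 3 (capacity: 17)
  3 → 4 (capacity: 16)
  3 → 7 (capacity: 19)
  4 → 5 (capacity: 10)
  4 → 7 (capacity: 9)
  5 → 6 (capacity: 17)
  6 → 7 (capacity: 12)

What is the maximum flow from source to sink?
Maximum flow = 24

Max flow: 24

Flow assignment:
  0 → 1: 14/14
  0 → 7: 10/10
  1 → 2: 14/20
  2 → 3: 14/17
  3 → 7: 14/19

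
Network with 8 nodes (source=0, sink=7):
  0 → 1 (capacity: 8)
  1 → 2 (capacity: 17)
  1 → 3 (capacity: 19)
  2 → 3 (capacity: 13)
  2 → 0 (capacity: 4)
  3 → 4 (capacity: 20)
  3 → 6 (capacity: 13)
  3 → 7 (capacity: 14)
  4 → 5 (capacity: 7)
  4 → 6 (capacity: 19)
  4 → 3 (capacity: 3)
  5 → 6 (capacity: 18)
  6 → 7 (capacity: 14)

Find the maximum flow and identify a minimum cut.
Max flow = 8, Min cut edges: (0,1)

Maximum flow: 8
Minimum cut: (0,1)
Partition: S = [0], T = [1, 2, 3, 4, 5, 6, 7]

Max-flow min-cut theorem verified: both equal 8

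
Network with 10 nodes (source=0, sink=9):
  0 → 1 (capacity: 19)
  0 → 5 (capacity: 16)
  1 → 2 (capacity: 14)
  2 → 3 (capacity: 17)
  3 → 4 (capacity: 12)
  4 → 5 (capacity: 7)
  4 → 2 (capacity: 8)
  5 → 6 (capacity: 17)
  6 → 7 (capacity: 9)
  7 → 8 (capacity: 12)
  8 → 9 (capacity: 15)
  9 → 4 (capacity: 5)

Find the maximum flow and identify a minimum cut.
Max flow = 9, Min cut edges: (6,7)

Maximum flow: 9
Minimum cut: (6,7)
Partition: S = [0, 1, 2, 3, 4, 5, 6], T = [7, 8, 9]

Max-flow min-cut theorem verified: both equal 9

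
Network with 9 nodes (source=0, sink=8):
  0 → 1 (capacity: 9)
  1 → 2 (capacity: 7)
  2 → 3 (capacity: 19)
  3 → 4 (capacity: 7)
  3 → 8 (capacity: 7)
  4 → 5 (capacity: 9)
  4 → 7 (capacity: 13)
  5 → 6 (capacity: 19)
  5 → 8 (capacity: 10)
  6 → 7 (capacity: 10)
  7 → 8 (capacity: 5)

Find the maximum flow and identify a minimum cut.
Max flow = 7, Min cut edges: (1,2)

Maximum flow: 7
Minimum cut: (1,2)
Partition: S = [0, 1], T = [2, 3, 4, 5, 6, 7, 8]

Max-flow min-cut theorem verified: both equal 7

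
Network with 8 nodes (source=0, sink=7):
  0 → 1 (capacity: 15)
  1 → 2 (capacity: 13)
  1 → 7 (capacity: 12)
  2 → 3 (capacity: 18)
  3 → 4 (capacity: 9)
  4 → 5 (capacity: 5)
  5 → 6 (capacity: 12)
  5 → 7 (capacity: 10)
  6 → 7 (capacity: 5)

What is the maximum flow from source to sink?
Maximum flow = 15

Max flow: 15

Flow assignment:
  0 → 1: 15/15
  1 → 2: 3/13
  1 → 7: 12/12
  2 → 3: 3/18
  3 → 4: 3/9
  4 → 5: 3/5
  5 → 7: 3/10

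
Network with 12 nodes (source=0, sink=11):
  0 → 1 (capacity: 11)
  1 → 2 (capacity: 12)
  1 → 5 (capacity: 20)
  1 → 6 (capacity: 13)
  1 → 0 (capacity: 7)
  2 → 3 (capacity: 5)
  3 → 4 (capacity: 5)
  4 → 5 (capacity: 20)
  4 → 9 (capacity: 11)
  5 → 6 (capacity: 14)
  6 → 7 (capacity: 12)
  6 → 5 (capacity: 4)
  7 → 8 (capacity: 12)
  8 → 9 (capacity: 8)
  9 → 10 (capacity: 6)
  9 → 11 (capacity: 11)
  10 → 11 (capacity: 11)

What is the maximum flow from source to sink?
Maximum flow = 11

Max flow: 11

Flow assignment:
  0 → 1: 11/11
  1 → 2: 5/12
  1 → 6: 6/13
  2 → 3: 5/5
  3 → 4: 5/5
  4 → 9: 5/11
  6 → 7: 6/12
  7 → 8: 6/12
  8 → 9: 6/8
  9 → 11: 11/11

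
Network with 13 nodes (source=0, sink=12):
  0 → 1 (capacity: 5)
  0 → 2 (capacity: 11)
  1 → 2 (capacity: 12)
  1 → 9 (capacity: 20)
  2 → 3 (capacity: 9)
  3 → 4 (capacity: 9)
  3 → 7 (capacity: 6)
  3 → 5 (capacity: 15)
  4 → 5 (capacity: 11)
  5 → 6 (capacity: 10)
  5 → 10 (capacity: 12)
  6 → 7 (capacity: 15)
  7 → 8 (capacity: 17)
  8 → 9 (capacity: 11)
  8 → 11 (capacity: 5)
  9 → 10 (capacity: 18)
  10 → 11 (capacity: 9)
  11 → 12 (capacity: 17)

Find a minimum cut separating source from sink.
Min cut value = 14, edges: (8,11), (10,11)

Min cut value: 14
Partition: S = [0, 1, 2, 3, 4, 5, 6, 7, 8, 9, 10], T = [11, 12]
Cut edges: (8,11), (10,11)

By max-flow min-cut theorem, max flow = min cut = 14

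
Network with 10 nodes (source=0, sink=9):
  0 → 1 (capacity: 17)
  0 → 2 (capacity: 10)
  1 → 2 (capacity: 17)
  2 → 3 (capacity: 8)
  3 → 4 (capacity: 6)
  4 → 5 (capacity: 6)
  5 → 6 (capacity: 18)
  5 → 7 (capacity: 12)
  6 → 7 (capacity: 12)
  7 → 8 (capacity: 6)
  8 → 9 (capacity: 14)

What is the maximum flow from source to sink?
Maximum flow = 6

Max flow: 6

Flow assignment:
  0 → 2: 6/10
  2 → 3: 6/8
  3 → 4: 6/6
  4 → 5: 6/6
  5 → 7: 6/12
  7 → 8: 6/6
  8 → 9: 6/14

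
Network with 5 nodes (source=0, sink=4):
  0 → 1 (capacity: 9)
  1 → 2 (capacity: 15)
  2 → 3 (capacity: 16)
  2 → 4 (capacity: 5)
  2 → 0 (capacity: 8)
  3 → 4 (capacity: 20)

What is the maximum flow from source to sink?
Maximum flow = 9

Max flow: 9

Flow assignment:
  0 → 1: 9/9
  1 → 2: 9/15
  2 → 3: 4/16
  2 → 4: 5/5
  3 → 4: 4/20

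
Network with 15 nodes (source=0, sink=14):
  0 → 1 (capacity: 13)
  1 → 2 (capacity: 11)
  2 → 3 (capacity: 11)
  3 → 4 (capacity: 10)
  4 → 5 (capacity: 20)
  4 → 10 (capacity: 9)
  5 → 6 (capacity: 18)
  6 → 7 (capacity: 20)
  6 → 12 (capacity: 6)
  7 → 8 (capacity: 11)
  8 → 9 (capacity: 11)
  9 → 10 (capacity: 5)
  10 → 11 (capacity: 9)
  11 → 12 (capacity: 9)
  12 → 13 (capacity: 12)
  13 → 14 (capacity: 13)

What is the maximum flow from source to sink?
Maximum flow = 10

Max flow: 10

Flow assignment:
  0 → 1: 10/13
  1 → 2: 10/11
  2 → 3: 10/11
  3 → 4: 10/10
  4 → 5: 6/20
  4 → 10: 4/9
  5 → 6: 6/18
  6 → 12: 6/6
  10 → 11: 4/9
  11 → 12: 4/9
  12 → 13: 10/12
  13 → 14: 10/13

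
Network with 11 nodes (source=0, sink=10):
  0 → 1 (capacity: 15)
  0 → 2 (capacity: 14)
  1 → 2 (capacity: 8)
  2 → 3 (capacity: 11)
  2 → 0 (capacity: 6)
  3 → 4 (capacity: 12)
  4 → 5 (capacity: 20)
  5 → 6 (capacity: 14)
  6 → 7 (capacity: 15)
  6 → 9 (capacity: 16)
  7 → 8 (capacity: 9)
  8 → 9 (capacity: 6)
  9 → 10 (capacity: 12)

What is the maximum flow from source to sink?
Maximum flow = 11

Max flow: 11

Flow assignment:
  0 → 1: 8/15
  0 → 2: 3/14
  1 → 2: 8/8
  2 → 3: 11/11
  3 → 4: 11/12
  4 → 5: 11/20
  5 → 6: 11/14
  6 → 9: 11/16
  9 → 10: 11/12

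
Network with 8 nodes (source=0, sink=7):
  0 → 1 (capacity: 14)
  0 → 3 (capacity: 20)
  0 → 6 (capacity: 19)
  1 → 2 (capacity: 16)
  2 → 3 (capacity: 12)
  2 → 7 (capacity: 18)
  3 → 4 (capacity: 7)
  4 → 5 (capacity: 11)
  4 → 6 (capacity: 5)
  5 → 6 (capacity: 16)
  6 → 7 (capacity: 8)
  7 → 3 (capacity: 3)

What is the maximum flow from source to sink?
Maximum flow = 22

Max flow: 22

Flow assignment:
  0 → 1: 14/14
  0 → 3: 7/20
  0 → 6: 1/19
  1 → 2: 14/16
  2 → 7: 14/18
  3 → 4: 7/7
  4 → 5: 7/11
  5 → 6: 7/16
  6 → 7: 8/8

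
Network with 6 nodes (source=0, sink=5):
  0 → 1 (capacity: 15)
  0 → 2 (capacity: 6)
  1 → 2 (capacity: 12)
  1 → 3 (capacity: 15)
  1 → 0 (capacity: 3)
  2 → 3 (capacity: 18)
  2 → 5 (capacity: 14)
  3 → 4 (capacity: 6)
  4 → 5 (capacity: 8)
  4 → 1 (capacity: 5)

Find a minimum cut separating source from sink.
Min cut value = 20, edges: (2,5), (3,4)

Min cut value: 20
Partition: S = [0, 1, 2, 3], T = [4, 5]
Cut edges: (2,5), (3,4)

By max-flow min-cut theorem, max flow = min cut = 20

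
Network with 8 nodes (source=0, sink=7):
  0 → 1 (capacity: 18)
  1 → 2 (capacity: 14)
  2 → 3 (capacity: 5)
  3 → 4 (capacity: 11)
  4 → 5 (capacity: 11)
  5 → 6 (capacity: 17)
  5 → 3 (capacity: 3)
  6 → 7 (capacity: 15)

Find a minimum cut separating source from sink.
Min cut value = 5, edges: (2,3)

Min cut value: 5
Partition: S = [0, 1, 2], T = [3, 4, 5, 6, 7]
Cut edges: (2,3)

By max-flow min-cut theorem, max flow = min cut = 5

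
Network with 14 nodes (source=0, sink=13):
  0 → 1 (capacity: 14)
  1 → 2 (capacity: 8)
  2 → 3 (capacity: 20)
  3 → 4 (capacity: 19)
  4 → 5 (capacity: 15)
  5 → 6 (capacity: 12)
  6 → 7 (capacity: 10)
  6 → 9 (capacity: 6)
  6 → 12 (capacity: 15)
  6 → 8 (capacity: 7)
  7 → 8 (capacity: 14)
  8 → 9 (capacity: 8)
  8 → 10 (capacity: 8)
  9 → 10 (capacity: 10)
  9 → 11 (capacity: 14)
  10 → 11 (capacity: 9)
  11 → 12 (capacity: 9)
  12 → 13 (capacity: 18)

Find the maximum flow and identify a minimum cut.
Max flow = 8, Min cut edges: (1,2)

Maximum flow: 8
Minimum cut: (1,2)
Partition: S = [0, 1], T = [2, 3, 4, 5, 6, 7, 8, 9, 10, 11, 12, 13]

Max-flow min-cut theorem verified: both equal 8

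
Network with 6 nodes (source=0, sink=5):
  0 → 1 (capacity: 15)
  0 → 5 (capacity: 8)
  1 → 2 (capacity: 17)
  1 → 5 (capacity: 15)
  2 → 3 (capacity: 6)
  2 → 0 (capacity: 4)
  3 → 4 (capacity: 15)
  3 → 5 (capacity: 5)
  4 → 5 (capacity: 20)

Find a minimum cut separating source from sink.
Min cut value = 23, edges: (0,1), (0,5)

Min cut value: 23
Partition: S = [0], T = [1, 2, 3, 4, 5]
Cut edges: (0,1), (0,5)

By max-flow min-cut theorem, max flow = min cut = 23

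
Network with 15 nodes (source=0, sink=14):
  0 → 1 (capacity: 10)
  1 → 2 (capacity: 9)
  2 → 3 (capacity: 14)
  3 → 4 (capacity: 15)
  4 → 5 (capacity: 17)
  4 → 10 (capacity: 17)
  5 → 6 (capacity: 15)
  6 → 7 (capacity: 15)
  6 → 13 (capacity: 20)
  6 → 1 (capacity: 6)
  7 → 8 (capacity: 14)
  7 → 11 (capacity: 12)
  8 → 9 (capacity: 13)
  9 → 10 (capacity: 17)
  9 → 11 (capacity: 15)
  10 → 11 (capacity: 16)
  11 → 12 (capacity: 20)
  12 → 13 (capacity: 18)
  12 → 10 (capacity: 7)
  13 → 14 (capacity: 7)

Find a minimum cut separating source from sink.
Min cut value = 7, edges: (13,14)

Min cut value: 7
Partition: S = [0, 1, 2, 3, 4, 5, 6, 7, 8, 9, 10, 11, 12, 13], T = [14]
Cut edges: (13,14)

By max-flow min-cut theorem, max flow = min cut = 7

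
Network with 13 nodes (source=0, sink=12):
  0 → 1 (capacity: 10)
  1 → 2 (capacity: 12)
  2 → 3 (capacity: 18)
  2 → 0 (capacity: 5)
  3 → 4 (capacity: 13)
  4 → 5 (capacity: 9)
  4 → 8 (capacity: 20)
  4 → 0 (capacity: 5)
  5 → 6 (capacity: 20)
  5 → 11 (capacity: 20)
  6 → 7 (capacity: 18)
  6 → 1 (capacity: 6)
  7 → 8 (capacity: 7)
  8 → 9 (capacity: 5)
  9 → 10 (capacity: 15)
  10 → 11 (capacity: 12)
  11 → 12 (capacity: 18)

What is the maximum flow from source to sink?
Maximum flow = 10

Max flow: 10

Flow assignment:
  0 → 1: 10/10
  1 → 2: 10/12
  2 → 3: 10/18
  3 → 4: 10/13
  4 → 5: 9/9
  4 → 8: 1/20
  5 → 11: 9/20
  8 → 9: 1/5
  9 → 10: 1/15
  10 → 11: 1/12
  11 → 12: 10/18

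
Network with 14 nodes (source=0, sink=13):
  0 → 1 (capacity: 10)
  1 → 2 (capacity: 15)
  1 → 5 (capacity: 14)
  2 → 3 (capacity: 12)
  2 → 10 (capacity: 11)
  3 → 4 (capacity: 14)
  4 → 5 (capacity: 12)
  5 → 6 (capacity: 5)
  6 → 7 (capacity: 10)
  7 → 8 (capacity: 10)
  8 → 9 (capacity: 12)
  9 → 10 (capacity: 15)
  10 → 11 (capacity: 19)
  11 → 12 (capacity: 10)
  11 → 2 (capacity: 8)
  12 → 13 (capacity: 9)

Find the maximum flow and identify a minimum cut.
Max flow = 9, Min cut edges: (12,13)

Maximum flow: 9
Minimum cut: (12,13)
Partition: S = [0, 1, 2, 3, 4, 5, 6, 7, 8, 9, 10, 11, 12], T = [13]

Max-flow min-cut theorem verified: both equal 9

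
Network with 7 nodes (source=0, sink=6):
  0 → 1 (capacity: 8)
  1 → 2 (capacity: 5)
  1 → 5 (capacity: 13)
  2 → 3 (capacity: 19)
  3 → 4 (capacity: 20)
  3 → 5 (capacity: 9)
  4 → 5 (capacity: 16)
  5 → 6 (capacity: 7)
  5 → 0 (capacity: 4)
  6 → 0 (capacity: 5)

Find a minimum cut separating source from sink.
Min cut value = 7, edges: (5,6)

Min cut value: 7
Partition: S = [0, 1, 2, 3, 4, 5], T = [6]
Cut edges: (5,6)

By max-flow min-cut theorem, max flow = min cut = 7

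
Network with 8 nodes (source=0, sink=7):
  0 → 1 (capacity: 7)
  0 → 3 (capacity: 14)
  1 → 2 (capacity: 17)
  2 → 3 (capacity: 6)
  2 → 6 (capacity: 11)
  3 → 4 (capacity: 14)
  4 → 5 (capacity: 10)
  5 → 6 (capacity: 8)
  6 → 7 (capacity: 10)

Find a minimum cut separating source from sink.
Min cut value = 10, edges: (6,7)

Min cut value: 10
Partition: S = [0, 1, 2, 3, 4, 5, 6], T = [7]
Cut edges: (6,7)

By max-flow min-cut theorem, max flow = min cut = 10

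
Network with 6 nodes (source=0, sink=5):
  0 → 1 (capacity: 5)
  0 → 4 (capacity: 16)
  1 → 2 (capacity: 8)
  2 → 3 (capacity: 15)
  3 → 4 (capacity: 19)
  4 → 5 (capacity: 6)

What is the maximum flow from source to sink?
Maximum flow = 6

Max flow: 6

Flow assignment:
  0 → 1: 5/5
  0 → 4: 1/16
  1 → 2: 5/8
  2 → 3: 5/15
  3 → 4: 5/19
  4 → 5: 6/6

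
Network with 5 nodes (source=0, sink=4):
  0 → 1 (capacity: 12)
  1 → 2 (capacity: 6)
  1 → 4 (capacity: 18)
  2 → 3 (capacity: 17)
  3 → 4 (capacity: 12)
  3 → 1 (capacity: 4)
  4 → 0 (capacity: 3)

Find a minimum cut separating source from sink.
Min cut value = 12, edges: (0,1)

Min cut value: 12
Partition: S = [0], T = [1, 2, 3, 4]
Cut edges: (0,1)

By max-flow min-cut theorem, max flow = min cut = 12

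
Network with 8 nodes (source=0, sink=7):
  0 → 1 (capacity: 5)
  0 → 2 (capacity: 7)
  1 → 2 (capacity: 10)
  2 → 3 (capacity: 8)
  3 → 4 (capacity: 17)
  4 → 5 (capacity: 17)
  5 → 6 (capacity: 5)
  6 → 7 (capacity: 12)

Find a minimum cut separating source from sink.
Min cut value = 5, edges: (5,6)

Min cut value: 5
Partition: S = [0, 1, 2, 3, 4, 5], T = [6, 7]
Cut edges: (5,6)

By max-flow min-cut theorem, max flow = min cut = 5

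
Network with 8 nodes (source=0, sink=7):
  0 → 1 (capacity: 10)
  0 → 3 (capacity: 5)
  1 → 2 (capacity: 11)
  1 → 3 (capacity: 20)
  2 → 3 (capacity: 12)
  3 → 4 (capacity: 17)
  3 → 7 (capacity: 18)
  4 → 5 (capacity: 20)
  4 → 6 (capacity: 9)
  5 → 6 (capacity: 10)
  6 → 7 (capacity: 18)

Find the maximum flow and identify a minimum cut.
Max flow = 15, Min cut edges: (0,1), (0,3)

Maximum flow: 15
Minimum cut: (0,1), (0,3)
Partition: S = [0], T = [1, 2, 3, 4, 5, 6, 7]

Max-flow min-cut theorem verified: both equal 15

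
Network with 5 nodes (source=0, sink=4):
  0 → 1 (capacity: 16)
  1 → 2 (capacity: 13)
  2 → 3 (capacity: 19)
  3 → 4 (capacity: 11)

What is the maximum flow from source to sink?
Maximum flow = 11

Max flow: 11

Flow assignment:
  0 → 1: 11/16
  1 → 2: 11/13
  2 → 3: 11/19
  3 → 4: 11/11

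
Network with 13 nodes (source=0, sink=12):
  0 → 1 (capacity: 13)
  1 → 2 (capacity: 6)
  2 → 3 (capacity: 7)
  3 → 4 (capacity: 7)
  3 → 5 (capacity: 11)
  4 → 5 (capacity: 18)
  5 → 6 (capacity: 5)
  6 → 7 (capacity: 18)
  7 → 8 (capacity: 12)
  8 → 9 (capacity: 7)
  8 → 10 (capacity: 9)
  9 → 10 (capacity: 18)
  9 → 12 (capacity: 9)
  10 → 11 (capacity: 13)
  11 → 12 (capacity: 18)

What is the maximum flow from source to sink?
Maximum flow = 5

Max flow: 5

Flow assignment:
  0 → 1: 5/13
  1 → 2: 5/6
  2 → 3: 5/7
  3 → 5: 5/11
  5 → 6: 5/5
  6 → 7: 5/18
  7 → 8: 5/12
  8 → 9: 5/7
  9 → 12: 5/9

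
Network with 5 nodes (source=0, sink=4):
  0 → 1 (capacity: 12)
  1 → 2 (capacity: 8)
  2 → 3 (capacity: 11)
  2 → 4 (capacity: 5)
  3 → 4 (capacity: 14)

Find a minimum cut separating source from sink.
Min cut value = 8, edges: (1,2)

Min cut value: 8
Partition: S = [0, 1], T = [2, 3, 4]
Cut edges: (1,2)

By max-flow min-cut theorem, max flow = min cut = 8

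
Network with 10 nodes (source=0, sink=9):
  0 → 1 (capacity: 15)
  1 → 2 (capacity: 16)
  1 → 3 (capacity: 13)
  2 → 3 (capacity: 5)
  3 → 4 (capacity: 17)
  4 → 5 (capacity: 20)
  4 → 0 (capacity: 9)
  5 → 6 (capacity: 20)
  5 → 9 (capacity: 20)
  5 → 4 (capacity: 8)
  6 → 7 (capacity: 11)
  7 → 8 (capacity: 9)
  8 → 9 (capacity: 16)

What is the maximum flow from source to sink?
Maximum flow = 15

Max flow: 15

Flow assignment:
  0 → 1: 15/15
  1 → 2: 2/16
  1 → 3: 13/13
  2 → 3: 2/5
  3 → 4: 15/17
  4 → 5: 15/20
  5 → 9: 15/20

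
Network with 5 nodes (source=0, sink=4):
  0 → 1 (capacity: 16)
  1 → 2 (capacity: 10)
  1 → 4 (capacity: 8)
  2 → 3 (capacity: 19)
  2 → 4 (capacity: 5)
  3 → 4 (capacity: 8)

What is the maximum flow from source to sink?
Maximum flow = 16

Max flow: 16

Flow assignment:
  0 → 1: 16/16
  1 → 2: 8/10
  1 → 4: 8/8
  2 → 3: 3/19
  2 → 4: 5/5
  3 → 4: 3/8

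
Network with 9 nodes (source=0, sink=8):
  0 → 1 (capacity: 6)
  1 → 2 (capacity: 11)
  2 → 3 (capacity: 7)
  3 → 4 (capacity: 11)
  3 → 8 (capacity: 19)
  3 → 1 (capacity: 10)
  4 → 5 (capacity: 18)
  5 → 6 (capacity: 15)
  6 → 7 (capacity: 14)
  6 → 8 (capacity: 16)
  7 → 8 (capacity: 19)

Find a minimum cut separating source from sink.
Min cut value = 6, edges: (0,1)

Min cut value: 6
Partition: S = [0], T = [1, 2, 3, 4, 5, 6, 7, 8]
Cut edges: (0,1)

By max-flow min-cut theorem, max flow = min cut = 6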